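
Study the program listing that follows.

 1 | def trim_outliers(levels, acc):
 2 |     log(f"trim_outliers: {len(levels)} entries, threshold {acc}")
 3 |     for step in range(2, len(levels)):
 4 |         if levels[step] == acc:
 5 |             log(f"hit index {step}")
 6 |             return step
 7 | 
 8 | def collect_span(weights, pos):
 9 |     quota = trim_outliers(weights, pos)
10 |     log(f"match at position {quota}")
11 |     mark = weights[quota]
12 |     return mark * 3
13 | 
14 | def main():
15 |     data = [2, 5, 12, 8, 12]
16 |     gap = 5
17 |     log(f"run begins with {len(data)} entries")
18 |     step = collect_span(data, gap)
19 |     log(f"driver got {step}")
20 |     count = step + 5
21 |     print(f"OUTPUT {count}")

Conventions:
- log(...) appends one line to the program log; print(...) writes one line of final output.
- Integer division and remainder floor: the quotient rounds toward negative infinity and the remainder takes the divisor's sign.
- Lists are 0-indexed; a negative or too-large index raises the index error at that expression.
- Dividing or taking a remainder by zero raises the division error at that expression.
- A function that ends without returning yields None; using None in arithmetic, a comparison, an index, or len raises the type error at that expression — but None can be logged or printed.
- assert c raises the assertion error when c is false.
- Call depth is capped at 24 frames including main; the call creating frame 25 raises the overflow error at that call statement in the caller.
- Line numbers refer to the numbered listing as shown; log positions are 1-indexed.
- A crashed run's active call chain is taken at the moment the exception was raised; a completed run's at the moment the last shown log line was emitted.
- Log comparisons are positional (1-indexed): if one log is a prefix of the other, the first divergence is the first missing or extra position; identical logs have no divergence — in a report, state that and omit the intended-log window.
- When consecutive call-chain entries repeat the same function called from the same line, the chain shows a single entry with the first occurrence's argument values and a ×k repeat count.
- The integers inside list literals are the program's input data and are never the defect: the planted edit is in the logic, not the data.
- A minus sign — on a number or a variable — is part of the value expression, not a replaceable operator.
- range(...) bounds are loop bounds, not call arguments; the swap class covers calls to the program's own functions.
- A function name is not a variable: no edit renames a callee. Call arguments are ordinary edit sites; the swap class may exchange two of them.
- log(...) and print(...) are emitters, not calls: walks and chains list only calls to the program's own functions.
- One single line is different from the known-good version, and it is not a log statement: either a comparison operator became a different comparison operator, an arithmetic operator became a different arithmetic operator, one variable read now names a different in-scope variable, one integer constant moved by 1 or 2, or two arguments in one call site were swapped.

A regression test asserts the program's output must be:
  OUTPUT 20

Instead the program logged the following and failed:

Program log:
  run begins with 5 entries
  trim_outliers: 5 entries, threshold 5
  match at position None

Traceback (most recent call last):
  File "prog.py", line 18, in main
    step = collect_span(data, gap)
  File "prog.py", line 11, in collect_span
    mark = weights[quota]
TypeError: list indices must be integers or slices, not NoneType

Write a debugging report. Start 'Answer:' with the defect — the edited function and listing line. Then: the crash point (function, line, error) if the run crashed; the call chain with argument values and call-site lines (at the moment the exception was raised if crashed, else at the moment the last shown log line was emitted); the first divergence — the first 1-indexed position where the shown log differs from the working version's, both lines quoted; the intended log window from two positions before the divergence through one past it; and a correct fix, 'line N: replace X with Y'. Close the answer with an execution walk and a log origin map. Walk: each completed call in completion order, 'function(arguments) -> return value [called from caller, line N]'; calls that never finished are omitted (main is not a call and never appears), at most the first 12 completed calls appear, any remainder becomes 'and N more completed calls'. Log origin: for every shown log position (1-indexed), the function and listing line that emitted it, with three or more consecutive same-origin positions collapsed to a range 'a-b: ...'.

Answer: the defect is in trim_outliers at line 3.
The tell: Log line 3 is where behavior first shows: 'match at position None' appears instead of 'hit index 1'.
Crash: collect_span, line 11, TypeError.
Call chain: main -> collect_span([2, 5, 12, 8, 12], 5) (called at line 18).
First divergence: position 3 — the shown line 'match at position None' should read 'hit index 1'.
Intended log window:
  1: run begins with 5 entries
  2: trim_outliers: 5 entries, threshold 5
  3: hit index 1
  4: match at position 1
Execution walk:
  trim_outliers([2, 5, 12, 8, 12], 5) -> None  [called from collect_span, line 9]
Log line origins:
  1: emitted by main (line 17)
  2: emitted by trim_outliers (line 2)
  3: emitted by collect_span (line 10)
A correct fix: line 3: replace `2` with `0`.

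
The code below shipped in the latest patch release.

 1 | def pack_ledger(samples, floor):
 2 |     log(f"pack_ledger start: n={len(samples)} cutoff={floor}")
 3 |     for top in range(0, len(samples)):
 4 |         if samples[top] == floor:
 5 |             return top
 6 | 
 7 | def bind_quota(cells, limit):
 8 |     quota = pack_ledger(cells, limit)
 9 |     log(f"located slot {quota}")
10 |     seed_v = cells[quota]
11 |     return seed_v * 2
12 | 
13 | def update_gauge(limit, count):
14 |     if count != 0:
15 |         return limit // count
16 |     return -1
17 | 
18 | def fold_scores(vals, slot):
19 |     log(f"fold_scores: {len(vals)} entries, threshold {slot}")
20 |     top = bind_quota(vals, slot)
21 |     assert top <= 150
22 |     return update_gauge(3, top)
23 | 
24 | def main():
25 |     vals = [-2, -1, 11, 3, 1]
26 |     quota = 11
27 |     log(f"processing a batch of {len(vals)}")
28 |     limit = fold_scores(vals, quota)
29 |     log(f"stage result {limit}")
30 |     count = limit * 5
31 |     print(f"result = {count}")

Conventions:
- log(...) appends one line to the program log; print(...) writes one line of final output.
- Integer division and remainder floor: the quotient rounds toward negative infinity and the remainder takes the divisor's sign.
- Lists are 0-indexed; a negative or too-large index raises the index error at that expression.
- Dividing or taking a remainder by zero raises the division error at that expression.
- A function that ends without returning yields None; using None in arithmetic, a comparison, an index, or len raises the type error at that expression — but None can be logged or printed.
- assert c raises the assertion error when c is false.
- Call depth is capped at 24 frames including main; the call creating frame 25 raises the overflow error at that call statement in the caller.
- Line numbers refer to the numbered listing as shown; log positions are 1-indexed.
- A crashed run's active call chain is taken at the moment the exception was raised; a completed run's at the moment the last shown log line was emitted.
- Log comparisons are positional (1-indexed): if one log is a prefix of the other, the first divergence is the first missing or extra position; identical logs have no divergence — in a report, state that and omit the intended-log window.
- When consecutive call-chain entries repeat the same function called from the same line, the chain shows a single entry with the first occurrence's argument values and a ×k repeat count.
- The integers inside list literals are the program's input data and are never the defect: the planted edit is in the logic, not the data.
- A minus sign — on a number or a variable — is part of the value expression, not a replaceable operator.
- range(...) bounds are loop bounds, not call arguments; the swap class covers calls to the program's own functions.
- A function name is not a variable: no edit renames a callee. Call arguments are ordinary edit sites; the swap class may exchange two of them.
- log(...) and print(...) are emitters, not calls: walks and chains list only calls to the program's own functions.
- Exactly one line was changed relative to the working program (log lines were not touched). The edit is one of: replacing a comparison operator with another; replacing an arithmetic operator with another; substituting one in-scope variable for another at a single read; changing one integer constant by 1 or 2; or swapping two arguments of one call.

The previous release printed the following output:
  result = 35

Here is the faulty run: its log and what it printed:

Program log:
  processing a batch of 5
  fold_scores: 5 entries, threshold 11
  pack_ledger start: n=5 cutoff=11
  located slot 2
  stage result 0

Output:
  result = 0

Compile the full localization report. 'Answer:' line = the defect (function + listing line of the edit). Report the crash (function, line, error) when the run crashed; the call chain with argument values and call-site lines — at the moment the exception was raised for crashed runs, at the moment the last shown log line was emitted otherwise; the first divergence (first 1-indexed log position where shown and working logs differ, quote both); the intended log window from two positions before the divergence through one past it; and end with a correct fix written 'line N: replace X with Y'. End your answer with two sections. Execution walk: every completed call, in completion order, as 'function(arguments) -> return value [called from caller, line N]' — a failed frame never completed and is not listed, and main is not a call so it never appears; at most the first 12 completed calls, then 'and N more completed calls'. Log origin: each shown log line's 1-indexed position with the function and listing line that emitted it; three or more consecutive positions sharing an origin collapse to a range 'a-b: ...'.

Answer: the defect is in fold_scores at line 22.
Key observation: The log first diverges at position 5: the faulty run prints 'stage result 0' where the working version prints 'stage result 7'.
Call chain: main.
First divergence: position 5 — the shown line 'stage result 0' should read 'stage result 7'.
Intended log window:
  3: pack_ledger start: n=5 cutoff=11
  4: located slot 2
  5: stage result 7
Execution walk:
  pack_ledger([-2, -1, 11, 3, 1], 11) -> 2  [called from bind_quota, line 8]
  bind_quota([-2, -1, 11, 3, 1], 11) -> 22  [called from fold_scores, line 20]
  update_gauge(3, 22) -> 0  [called from fold_scores, line 22]
  fold_scores([-2, -1, 11, 3, 1], 11) -> 0  [called from main, line 28]
Log origins:
  1: logged in main at line 27
  2: logged in fold_scores at line 19
  3: logged in pack_ledger at line 2
  4: logged in bind_quota at line 9
  5: logged in main at line 29
A correct fix: line 22: replace `update_gauge(3, top)` with `update_gauge(top, 3)`.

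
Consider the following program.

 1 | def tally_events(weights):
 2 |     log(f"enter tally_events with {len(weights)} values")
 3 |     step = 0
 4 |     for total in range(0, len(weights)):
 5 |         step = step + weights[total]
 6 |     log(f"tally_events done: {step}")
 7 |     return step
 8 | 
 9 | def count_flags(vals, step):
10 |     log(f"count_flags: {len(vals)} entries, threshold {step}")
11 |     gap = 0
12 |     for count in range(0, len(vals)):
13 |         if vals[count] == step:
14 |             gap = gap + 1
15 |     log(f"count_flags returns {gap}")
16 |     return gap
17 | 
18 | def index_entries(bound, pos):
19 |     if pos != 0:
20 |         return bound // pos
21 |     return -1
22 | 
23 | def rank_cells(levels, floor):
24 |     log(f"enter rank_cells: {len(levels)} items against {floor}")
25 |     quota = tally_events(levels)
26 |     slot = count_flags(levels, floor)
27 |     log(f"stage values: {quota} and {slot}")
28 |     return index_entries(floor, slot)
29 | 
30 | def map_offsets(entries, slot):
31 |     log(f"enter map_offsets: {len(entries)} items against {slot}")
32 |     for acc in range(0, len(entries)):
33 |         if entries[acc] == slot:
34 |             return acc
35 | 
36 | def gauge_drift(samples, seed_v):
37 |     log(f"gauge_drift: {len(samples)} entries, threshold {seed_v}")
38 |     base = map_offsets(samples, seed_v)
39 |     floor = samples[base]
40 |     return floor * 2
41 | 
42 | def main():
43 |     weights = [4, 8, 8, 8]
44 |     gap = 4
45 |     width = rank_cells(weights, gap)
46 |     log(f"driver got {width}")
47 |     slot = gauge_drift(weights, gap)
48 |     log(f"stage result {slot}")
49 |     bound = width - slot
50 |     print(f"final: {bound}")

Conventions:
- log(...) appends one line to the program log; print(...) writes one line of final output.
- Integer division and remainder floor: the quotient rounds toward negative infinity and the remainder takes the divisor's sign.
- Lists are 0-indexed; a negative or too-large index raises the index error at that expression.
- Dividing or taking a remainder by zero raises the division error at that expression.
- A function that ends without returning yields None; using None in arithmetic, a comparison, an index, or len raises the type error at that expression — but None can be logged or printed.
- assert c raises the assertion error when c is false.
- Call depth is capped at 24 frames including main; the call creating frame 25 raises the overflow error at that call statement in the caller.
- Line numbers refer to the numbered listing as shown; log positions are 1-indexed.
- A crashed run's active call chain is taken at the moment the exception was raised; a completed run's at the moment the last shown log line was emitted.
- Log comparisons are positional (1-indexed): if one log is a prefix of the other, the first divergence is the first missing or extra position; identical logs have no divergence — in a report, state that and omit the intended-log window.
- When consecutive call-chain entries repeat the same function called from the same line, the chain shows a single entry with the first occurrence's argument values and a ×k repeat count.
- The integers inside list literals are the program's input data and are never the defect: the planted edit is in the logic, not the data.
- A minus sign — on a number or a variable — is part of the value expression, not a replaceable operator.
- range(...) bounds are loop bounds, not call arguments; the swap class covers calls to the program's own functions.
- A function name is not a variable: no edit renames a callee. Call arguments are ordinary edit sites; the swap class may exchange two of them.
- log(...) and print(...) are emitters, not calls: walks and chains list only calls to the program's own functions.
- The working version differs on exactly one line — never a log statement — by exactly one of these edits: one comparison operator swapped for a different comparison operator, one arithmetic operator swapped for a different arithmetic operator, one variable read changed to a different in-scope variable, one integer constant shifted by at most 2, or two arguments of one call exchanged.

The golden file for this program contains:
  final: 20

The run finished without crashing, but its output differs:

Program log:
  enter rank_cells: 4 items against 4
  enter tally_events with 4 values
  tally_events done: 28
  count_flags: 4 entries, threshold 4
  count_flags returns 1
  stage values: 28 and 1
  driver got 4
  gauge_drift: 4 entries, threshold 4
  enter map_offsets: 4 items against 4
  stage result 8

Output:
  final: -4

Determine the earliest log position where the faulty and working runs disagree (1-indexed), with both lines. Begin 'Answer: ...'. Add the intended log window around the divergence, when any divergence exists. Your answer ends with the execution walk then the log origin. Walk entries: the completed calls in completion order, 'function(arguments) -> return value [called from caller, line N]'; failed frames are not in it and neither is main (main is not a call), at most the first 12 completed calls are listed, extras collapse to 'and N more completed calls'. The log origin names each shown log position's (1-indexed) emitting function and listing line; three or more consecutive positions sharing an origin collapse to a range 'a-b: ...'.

Answer: at position 7 the run shows 'driver got 4' where the working version logs 'driver got 28'.
Intended log window:
  5: count_flags returns 1
  6: stage values: 28 and 1
  7: driver got 28
  8: gauge_drift: 4 entries, threshold 4
Execution walk:
  tally_events([4, 8, 8, 8]) -> 28  [called from rank_cells, line 25]
  count_flags([4, 8, 8, 8], 4) -> 1  [called from rank_cells, line 26]
  index_entries(4, 1) -> 4  [called from rank_cells, line 28]
  rank_cells([4, 8, 8, 8], 4) -> 4  [called from main, line 45]
  map_offsets([4, 8, 8, 8], 4) -> 0  [called from gauge_drift, line 38]
  gauge_drift([4, 8, 8, 8], 4) -> 8  [called from main, line 47]
Log line origins:
  1: from rank_cells, line 24
  2: from tally_events, line 2
  3: from tally_events, line 6
  4: from count_flags, line 10
  5: from count_flags, line 15
  6: from rank_cells, line 27
  7: from main, line 46
  8: from gauge_drift, line 37
  9: from map_offsets, line 31
  10: from main, line 48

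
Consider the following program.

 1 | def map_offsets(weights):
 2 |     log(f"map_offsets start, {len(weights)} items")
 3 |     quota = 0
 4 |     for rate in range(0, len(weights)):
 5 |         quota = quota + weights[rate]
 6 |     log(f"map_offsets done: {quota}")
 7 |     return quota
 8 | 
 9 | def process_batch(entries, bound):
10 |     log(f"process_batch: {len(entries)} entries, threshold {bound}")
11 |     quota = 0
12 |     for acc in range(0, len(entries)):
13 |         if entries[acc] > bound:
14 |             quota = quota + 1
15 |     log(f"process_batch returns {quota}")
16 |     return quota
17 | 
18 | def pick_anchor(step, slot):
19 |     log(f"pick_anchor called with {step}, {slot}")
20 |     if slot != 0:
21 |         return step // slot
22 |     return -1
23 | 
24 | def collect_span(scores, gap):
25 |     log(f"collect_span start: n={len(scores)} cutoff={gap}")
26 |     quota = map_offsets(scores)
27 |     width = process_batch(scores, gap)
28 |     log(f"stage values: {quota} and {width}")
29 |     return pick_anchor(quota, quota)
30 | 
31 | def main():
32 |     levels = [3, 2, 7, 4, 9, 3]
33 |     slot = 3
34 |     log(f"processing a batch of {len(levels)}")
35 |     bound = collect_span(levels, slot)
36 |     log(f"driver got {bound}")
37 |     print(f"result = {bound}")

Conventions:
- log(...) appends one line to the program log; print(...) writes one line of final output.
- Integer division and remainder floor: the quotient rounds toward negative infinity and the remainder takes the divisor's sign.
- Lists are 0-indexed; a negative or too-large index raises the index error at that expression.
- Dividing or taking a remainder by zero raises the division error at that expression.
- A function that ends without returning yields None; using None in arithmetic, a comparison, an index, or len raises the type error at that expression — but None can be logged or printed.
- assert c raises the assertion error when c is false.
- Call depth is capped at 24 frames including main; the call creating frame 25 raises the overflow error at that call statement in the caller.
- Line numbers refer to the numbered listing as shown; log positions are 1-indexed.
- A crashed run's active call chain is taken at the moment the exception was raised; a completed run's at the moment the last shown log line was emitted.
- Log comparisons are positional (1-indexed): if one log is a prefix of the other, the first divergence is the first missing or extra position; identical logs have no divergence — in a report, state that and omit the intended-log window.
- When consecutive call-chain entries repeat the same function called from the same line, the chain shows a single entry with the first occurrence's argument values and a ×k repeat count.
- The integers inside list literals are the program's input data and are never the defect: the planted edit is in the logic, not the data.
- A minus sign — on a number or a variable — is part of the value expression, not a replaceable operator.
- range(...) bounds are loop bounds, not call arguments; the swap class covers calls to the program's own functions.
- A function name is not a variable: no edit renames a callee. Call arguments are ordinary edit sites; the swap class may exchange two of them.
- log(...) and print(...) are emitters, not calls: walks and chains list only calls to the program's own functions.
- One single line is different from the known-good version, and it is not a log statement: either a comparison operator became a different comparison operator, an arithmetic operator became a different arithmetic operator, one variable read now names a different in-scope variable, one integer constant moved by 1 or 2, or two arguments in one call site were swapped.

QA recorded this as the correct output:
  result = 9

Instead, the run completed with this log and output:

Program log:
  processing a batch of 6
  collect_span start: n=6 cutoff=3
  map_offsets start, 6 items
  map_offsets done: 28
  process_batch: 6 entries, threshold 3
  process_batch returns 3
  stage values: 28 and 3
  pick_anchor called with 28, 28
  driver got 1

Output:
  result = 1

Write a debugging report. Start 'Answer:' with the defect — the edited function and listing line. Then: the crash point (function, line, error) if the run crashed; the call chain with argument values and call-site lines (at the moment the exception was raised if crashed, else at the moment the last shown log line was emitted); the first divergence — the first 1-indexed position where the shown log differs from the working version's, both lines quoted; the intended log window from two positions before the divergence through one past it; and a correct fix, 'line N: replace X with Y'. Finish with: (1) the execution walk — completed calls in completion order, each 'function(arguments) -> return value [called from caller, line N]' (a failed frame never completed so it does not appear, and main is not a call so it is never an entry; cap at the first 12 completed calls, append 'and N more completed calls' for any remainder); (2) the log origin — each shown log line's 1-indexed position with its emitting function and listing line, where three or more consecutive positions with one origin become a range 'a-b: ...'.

Answer: the defect is in collect_span at line 29.
Core observation: The log first diverges at position 8: the faulty run prints 'pick_anchor called with 28, 28' where the working version prints 'pick_anchor called with 28, 3'.
Call chain: main.
First divergence: position 8; shown 'pick_anchor called with 28, 28' vs intended 'pick_anchor called with 28, 3'.
Intended log window:
  6: process_batch returns 3
  7: stage values: 28 and 3
  8: pick_anchor called with 28, 3
  9: driver got 9
Execution walk:
  map_offsets([3, 2, 7, 4, 9, 3]) -> 28  [called from collect_span, line 26]
  process_batch([3, 2, 7, 4, 9, 3], 3) -> 3  [called from collect_span, line 27]
  pick_anchor(28, 28) -> 1  [called from collect_span, line 29]
  collect_span([3, 2, 7, 4, 9, 3], 3) -> 1  [called from main, line 35]
Log origins:
  1 — main, line 34
  2 — collect_span, line 25
  3 — map_offsets, line 2
  4 — map_offsets, line 6
  5 — process_batch, line 10
  6 — process_batch, line 15
  7 — collect_span, line 28
  8 — pick_anchor, line 19
  9 — main, line 36
A correct fix: line 29: replace `pick_anchor(quota, quota)` with `pick_anchor(quota, width)`.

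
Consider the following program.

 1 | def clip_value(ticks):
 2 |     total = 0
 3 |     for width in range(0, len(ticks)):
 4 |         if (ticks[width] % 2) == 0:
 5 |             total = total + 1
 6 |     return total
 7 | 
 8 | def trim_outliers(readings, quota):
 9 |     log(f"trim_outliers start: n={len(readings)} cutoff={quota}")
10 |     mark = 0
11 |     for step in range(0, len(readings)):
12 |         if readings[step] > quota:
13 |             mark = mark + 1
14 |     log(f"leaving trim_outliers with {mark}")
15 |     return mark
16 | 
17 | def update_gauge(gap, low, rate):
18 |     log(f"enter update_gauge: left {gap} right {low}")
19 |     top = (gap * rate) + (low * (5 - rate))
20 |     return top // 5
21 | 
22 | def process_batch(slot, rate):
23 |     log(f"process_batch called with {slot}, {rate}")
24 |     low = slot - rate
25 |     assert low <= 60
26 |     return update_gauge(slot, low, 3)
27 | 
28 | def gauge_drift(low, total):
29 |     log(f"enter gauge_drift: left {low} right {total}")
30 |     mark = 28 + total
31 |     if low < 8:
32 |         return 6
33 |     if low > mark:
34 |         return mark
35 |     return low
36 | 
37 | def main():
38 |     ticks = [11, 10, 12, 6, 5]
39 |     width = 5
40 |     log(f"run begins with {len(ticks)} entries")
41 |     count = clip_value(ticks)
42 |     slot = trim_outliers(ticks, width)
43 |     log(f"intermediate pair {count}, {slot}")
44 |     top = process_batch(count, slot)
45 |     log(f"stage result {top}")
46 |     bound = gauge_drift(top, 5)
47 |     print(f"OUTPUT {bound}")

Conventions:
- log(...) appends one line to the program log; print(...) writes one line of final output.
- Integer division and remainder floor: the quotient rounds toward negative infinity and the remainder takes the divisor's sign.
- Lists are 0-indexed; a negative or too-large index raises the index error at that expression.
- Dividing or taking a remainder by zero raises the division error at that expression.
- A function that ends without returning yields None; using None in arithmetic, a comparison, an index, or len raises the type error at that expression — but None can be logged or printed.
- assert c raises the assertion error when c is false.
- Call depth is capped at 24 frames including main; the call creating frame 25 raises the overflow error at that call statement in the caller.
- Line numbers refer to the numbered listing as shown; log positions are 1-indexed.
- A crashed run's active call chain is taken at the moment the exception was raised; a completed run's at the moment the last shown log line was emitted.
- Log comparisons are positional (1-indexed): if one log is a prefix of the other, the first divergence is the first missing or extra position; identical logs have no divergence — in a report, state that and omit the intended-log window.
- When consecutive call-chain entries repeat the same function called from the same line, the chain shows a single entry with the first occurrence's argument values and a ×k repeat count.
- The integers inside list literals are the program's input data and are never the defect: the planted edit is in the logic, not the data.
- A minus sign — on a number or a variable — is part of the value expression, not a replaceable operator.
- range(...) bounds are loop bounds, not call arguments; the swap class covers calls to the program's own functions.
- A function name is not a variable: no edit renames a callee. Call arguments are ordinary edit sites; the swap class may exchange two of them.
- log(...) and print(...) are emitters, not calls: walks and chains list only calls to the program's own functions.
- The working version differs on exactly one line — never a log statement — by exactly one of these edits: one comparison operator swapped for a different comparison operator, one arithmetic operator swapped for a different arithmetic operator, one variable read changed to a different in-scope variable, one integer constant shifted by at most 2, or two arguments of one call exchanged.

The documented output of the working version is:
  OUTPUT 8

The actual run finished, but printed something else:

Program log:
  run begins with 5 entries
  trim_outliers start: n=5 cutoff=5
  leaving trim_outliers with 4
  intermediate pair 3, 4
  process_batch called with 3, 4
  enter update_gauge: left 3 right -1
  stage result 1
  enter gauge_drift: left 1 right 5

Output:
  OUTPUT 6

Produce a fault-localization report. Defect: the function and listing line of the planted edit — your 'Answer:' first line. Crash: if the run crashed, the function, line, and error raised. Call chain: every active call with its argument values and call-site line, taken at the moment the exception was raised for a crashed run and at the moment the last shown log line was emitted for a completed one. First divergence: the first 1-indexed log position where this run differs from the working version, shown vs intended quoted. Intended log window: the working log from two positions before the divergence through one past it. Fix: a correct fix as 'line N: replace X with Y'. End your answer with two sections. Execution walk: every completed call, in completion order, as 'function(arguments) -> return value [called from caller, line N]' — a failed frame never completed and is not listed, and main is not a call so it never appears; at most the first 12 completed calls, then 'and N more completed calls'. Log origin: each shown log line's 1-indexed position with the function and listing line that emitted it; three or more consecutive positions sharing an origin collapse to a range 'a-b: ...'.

Answer: the defect is in gauge_drift at line 32.
Key fact: Log streams are identical — the defect surfaces only in the printed output.
Call chain: main -> gauge_drift(1, 5) (called at line 46).
First divergence: there is none — every log position agrees.
Execution walk:
  clip_value([11, 10, 12, 6, 5]) -> 3  [called from main, line 41]
  trim_outliers([11, 10, 12, 6, 5], 5) -> 4  [called from main, line 42]
  update_gauge(3, -1, 3) -> 1  [called from process_batch, line 26]
  process_batch(3, 4) -> 1  [called from main, line 44]
  gauge_drift(1, 5) -> 6  [called from main, line 46]
Origin of each log line:
  1 — main, line 40
  2 — trim_outliers, line 9
  3 — trim_outliers, line 14
  4 — main, line 43
  5 — process_batch, line 23
  6 — update_gauge, line 18
  7 — main, line 45
  8 — gauge_drift, line 29
A correct fix: line 32: replace `6` with `8`.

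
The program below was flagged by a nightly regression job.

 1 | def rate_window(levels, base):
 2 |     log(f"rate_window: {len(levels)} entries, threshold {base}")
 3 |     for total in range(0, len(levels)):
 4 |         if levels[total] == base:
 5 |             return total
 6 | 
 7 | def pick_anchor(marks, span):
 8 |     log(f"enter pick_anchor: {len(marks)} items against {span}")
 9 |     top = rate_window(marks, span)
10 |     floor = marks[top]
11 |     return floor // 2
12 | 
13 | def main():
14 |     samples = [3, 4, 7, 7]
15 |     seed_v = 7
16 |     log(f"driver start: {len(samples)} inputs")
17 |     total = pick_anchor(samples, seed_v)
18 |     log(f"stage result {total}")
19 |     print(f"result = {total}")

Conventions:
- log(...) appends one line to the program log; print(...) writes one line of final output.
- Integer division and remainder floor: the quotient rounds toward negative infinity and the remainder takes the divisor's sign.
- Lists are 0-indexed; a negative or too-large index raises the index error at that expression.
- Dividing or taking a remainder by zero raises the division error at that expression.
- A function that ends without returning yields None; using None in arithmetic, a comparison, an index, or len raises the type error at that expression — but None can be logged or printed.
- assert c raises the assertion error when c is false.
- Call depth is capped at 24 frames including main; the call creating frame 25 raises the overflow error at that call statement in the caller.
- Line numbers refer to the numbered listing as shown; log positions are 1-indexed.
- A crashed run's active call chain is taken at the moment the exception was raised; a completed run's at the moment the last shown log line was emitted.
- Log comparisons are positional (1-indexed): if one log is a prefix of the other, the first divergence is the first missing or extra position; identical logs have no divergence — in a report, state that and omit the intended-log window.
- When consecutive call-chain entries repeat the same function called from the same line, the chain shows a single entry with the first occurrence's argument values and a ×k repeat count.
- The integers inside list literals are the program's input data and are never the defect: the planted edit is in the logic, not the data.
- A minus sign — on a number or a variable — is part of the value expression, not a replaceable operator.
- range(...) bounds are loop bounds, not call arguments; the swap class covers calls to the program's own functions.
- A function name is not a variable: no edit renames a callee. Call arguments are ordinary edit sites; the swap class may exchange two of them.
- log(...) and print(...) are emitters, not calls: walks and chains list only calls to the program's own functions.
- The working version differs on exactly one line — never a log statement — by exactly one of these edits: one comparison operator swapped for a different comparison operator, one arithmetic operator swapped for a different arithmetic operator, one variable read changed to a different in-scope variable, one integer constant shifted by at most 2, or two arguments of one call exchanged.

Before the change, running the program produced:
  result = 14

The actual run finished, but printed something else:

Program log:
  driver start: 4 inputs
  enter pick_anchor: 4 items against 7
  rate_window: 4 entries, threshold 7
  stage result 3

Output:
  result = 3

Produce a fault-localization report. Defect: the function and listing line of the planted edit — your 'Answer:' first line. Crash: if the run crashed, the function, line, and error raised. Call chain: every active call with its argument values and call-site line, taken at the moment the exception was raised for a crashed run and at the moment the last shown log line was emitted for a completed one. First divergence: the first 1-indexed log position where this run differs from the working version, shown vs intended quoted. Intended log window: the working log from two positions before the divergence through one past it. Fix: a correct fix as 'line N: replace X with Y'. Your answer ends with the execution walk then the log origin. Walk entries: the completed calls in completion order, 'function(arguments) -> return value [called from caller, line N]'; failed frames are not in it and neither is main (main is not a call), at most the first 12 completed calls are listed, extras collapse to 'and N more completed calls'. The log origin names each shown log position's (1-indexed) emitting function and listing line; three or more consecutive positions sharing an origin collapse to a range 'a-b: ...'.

Answer: the defect is in pick_anchor at line 11.
The tell: Position 4 is the first bad log line: 'stage result 3' should read 'stage result 14'.
Call chain: main.
First divergence: position 4 — the shown line 'stage result 3' should read 'stage result 14'.
Intended log window:
  2: enter pick_anchor: 4 items against 7
  3: rate_window: 4 entries, threshold 7
  4: stage result 14
Execution walk:
  rate_window([3, 4, 7, 7], 7) -> 2  [called from pick_anchor, line 9]
  pick_anchor([3, 4, 7, 7], 7) -> 3  [called from main, line 17]
Log line origins:
  1: logged in main at line 16
  2: logged in pick_anchor at line 8
  3: logged in rate_window at line 2
  4: logged in main at line 18
A correct fix: line 11: replace `//` with `*`.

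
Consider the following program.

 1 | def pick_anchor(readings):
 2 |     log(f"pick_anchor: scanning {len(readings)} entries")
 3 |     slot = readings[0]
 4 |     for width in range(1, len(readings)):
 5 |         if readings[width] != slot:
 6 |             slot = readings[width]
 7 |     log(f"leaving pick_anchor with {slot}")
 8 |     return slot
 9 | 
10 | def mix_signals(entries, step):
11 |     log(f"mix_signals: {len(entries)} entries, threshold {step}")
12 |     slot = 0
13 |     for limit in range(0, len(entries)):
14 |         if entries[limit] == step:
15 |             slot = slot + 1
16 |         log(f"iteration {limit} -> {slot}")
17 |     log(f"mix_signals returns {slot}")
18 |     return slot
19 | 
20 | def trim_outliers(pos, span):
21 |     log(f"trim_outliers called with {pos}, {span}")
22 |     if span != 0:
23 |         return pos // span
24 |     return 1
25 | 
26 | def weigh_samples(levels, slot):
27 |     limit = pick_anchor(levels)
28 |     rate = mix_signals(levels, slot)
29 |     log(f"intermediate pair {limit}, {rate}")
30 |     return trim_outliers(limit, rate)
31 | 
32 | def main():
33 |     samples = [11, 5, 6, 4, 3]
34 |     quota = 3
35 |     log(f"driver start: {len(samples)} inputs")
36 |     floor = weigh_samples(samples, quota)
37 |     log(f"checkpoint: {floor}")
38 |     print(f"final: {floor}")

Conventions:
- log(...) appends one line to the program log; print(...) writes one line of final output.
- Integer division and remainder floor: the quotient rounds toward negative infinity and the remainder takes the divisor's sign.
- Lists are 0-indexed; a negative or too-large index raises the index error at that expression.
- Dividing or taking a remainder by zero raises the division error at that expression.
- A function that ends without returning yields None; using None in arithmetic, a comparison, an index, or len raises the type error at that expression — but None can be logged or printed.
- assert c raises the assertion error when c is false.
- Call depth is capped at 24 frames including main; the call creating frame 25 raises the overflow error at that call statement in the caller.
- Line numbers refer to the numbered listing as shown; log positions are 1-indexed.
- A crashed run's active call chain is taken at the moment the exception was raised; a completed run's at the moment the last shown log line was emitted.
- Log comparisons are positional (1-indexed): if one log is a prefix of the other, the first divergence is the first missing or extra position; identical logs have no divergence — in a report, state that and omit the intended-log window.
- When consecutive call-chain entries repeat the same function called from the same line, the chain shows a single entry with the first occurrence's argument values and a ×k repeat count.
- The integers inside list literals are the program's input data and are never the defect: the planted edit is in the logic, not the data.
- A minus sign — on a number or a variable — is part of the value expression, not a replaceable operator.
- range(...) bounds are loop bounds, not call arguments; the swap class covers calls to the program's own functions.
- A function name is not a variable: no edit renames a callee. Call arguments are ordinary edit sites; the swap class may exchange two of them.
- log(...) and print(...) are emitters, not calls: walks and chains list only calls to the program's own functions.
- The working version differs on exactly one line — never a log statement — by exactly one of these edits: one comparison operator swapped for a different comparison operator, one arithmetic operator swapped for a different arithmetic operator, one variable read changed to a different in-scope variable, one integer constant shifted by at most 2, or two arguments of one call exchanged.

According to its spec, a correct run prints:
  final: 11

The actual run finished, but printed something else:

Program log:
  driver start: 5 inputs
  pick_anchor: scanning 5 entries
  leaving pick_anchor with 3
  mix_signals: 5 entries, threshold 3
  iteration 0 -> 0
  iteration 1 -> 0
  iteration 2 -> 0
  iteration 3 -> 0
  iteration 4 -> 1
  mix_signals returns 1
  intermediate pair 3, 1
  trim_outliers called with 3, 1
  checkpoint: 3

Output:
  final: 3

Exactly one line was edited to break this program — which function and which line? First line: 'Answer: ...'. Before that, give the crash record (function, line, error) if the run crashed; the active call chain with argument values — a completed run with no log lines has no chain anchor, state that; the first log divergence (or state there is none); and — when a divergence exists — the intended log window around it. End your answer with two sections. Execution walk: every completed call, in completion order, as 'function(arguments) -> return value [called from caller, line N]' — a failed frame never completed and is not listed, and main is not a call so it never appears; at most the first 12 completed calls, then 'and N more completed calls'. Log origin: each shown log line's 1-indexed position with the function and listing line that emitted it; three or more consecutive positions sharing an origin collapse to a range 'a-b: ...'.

Answer: the defect is in pick_anchor at line 5.
The tell: The log first diverges at position 3: the faulty run prints 'leaving pick_anchor with 3' where the working version prints 'leaving pick_anchor with 11'.
Call chain: main.
First divergence: position 3 — shown 'leaving pick_anchor with 3', intended 'leaving pick_anchor with 11'.
Intended log window:
  1: driver start: 5 inputs
  2: pick_anchor: scanning 5 entries
  3: leaving pick_anchor with 11
  4: mix_signals: 5 entries, threshold 3
Execution walk:
  pick_anchor([11, 5, 6, 4, 3]) -> 3  [called from weigh_samples, line 27]
  mix_signals([11, 5, 6, 4, 3], 3) -> 1  [called from weigh_samples, line 28]
  trim_outliers(3, 1) -> 3  [called from weigh_samples, line 30]
  weigh_samples([11, 5, 6, 4, 3], 3) -> 3  [called from main, line 36]
Log origins:
  1: logged in main at line 35
  2: logged in pick_anchor at line 2
  3: logged in pick_anchor at line 7
  4: logged in mix_signals at line 11
  5-9: logged in mix_signals at line 16
  10: logged in mix_signals at line 17
  11: logged in weigh_samples at line 29
  12: logged in trim_outliers at line 21
  13: logged in main at line 37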